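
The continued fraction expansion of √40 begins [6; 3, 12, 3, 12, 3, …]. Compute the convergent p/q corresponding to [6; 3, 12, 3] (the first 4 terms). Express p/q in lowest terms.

Start with 3.
12 + 1/(3/1) = 12 + 1/3 = 37/3
3 + 1/(37/3) = 3 + 3/37 = 114/37
6 + 1/(114/37) = 6 + 37/114 = 721/114

721/114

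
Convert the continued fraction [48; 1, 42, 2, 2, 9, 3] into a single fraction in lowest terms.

310367/6337

Start with 3.
9 + 1/(3/1) = 9 + 1/3 = 28/3
2 + 1/(28/3) = 2 + 3/28 = 59/28
2 + 1/(59/28) = 2 + 28/59 = 146/59
42 + 1/(146/59) = 42 + 59/146 = 6191/146
1 + 1/(6191/146) = 1 + 146/6191 = 6337/6191
48 + 1/(6337/6191) = 48 + 6191/6337 = 310367/6337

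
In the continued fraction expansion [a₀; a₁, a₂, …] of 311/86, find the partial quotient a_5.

⌊311/86⌋ = 3, remainder 53
⌊86/53⌋ = 1, remainder 33
⌊53/33⌋ = 1, remainder 20
⌊33/20⌋ = 1, remainder 13
⌊20/13⌋ = 1, remainder 7
⌊13/7⌋ = 1, remainder 6

1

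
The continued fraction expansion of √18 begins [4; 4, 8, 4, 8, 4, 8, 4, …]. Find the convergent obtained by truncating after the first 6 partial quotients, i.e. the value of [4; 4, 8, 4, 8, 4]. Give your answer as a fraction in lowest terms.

19601/4620

Start with 4.
8 + 1/(4/1) = 8 + 1/4 = 33/4
4 + 1/(33/4) = 4 + 4/33 = 136/33
8 + 1/(136/33) = 8 + 33/136 = 1121/136
4 + 1/(1121/136) = 4 + 136/1121 = 4620/1121
4 + 1/(4620/1121) = 4 + 1121/4620 = 19601/4620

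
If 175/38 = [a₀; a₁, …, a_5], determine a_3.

1

Repeatedly divide and take the remainder:
175 ÷ 38 → quotient 4, remainder 23
38 ÷ 23 → quotient 1, remainder 15
23 ÷ 15 → quotient 1, remainder 8
15 ÷ 8 → quotient 1, remainder 7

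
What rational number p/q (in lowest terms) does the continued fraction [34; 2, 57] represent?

3967/115

a_0 = 34: 34/1
a_1 = 2: 69/2
a_2 = 57: 3967/115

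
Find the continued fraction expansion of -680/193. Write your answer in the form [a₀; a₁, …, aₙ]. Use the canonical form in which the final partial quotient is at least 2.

Repeatedly divide and take the remainder:
-680 = -4·193 + 92, so a_0 = -4
193 = 2·92 + 9, so a_1 = 2
92 = 10·9 + 2, so a_2 = 10
9 = 4·2 + 1, so a_3 = 4
2 = 2·1 + 0, so a_4 = 2

[-4; 2, 10, 4, 2]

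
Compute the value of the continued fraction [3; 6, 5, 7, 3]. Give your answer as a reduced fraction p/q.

2213/700

Work from the innermost term outward:
Start with 3.
7 + 1/(3/1) = 7 + 1/3 = 22/3
5 + 1/(22/3) = 5 + 3/22 = 113/22
6 + 1/(113/22) = 6 + 22/113 = 700/113
3 + 1/(700/113) = 3 + 113/700 = 2213/700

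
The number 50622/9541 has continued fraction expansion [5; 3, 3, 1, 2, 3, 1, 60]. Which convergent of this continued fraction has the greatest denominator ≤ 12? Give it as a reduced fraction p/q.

53/10

List convergents until the denominator exceeds the bound:
a_0 = 5: 5/1  (≤ bound)
a_1 = 3: 16/3  (≤ bound)
a_2 = 3: 53/10  (≤ bound)
a_3 = 1: 69/13  (> 12, stop)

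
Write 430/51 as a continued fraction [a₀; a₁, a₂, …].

430 = 8·51 + 22, so a_0 = 8
51 = 2·22 + 7, so a_1 = 2
22 = 3·7 + 1, so a_2 = 3
7 = 7·1 + 0, so a_3 = 7

[8; 2, 3, 7]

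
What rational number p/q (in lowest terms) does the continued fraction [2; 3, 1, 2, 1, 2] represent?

a_0 = 2: 2/1
a_1 = 3: 7/3
a_2 = 1: 9/4
a_3 = 2: 25/11
a_4 = 1: 34/15
a_5 = 2: 93/41

93/41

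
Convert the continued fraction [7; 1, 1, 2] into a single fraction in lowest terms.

Starting at the tail and folding back:
Start with 2.
1 + 1/(2/1) = 1 + 1/2 = 3/2
1 + 1/(3/2) = 1 + 2/3 = 5/3
7 + 1/(5/3) = 7 + 3/5 = 38/5

38/5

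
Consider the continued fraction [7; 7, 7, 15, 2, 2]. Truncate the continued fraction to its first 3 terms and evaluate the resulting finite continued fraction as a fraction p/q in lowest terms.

357/50

Start with 7.
7 + 1/(7/1) = 7 + 1/7 = 50/7
7 + 1/(50/7) = 7 + 7/50 = 357/50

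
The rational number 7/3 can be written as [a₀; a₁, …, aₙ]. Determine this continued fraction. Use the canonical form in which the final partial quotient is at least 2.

Apply division with remainder until the remainder is 0:
⌊7/3⌋ = 2, remainder 1
⌊3/1⌋ = 3, remainder 0

[2; 3]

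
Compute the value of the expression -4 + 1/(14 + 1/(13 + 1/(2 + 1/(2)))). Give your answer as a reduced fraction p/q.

-3705/943

a_0 = -4: -4/1
a_1 = 14: -55/14
a_2 = 13: -719/183
a_3 = 2: -1493/380
a_4 = 2: -3705/943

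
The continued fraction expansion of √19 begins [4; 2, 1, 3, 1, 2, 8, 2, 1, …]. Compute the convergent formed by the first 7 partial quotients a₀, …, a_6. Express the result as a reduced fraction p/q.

Start with 8.
2 + 1/(8/1) = 2 + 1/8 = 17/8
1 + 1/(17/8) = 1 + 8/17 = 25/17
3 + 1/(25/17) = 3 + 17/25 = 92/25
1 + 1/(92/25) = 1 + 25/92 = 117/92
2 + 1/(117/92) = 2 + 92/117 = 326/117
4 + 1/(326/117) = 4 + 117/326 = 1421/326

1421/326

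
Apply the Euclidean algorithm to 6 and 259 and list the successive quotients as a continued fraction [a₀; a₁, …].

Repeatedly divide and take the remainder:
6 = 0·259 + 6, so a_0 = 0
259 = 43·6 + 1, so a_1 = 43
6 = 6·1 + 0, so a_2 = 6

[0; 43, 6]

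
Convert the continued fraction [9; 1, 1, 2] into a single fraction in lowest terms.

a_0 = 9: 9/1
a_1 = 1: 10/1
a_2 = 1: 19/2
a_3 = 2: 48/5

48/5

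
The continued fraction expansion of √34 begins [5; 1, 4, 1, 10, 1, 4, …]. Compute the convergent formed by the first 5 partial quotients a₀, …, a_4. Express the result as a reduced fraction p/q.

379/65

Compute successive convergents:
a_0 = 5: 5/1
a_1 = 1: 6/1
a_2 = 4: 29/5
a_3 = 1: 35/6
a_4 = 10: 379/65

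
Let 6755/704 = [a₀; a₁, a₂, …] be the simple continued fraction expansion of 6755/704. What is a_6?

6755 ÷ 704 → quotient 9, remainder 419
704 ÷ 419 → quotient 1, remainder 285
419 ÷ 285 → quotient 1, remainder 134
285 ÷ 134 → quotient 2, remainder 17
134 ÷ 17 → quotient 7, remainder 15
17 ÷ 15 → quotient 1, remainder 2
15 ÷ 2 → quotient 7, remainder 1

7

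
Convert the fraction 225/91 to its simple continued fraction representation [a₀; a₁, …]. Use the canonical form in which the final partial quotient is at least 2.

Run the Euclidean algorithm, recording each quotient:
⌊225/91⌋ = 2, remainder 43
⌊91/43⌋ = 2, remainder 5
⌊43/5⌋ = 8, remainder 3
⌊5/3⌋ = 1, remainder 2
⌊3/2⌋ = 1, remainder 1
⌊2/1⌋ = 2, remainder 0

[2; 2, 8, 1, 1, 2]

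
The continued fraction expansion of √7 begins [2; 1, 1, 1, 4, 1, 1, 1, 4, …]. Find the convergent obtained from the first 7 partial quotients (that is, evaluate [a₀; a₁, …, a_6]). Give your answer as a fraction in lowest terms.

82/31

a_0 = 2: 2/1
a_1 = 1: 3/1
a_2 = 1: 5/2
a_3 = 1: 8/3
a_4 = 4: 37/14
a_5 = 1: 45/17
a_6 = 1: 82/31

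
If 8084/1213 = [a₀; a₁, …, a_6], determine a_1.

⌊8084/1213⌋ = 6, remainder 806
⌊1213/806⌋ = 1, remainder 407

1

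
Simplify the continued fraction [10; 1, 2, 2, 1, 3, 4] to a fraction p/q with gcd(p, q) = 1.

a_0 = 10: 10/1
a_1 = 1: 11/1
a_2 = 2: 32/3
a_3 = 2: 75/7
a_4 = 1: 107/10
a_5 = 3: 396/37
a_6 = 4: 1691/158

1691/158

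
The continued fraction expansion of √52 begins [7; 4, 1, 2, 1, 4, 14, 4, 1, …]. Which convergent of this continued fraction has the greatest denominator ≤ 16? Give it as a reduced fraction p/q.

a_0 = 7: 7/1  (≤ bound)
a_1 = 4: 29/4  (≤ bound)
a_2 = 1: 36/5  (≤ bound)
a_3 = 2: 101/14  (≤ bound)
a_4 = 1: 137/19  (> 16, stop)

101/14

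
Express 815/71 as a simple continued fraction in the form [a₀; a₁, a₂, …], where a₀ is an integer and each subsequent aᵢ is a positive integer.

[11; 2, 11, 3]

815 ÷ 71 → quotient 11, remainder 34
71 ÷ 34 → quotient 2, remainder 3
34 ÷ 3 → quotient 11, remainder 1
3 ÷ 1 → quotient 3, remainder 0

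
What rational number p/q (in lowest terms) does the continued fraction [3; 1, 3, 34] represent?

Use the convergent recurrence hₖ = aₖ·hₖ₋₁ + hₖ₋₂ (and likewise for the denominators kₖ):
a_0 = 3: 3/1
a_1 = 1: 4/1
a_2 = 3: 15/4
a_3 = 34: 514/137

514/137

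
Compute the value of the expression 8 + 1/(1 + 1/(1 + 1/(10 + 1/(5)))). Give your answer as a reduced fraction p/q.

a_0 = 8: 8/1
a_1 = 1: 9/1
a_2 = 1: 17/2
a_3 = 10: 179/21
a_4 = 5: 912/107

912/107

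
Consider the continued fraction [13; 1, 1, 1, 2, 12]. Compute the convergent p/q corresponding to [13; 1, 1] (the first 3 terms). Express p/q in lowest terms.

27/2

Collapse the nested fraction from the inside out:
Start with 1.
1 + 1/(1/1) = 1 + 1/1 = 2/1
13 + 1/(2/1) = 13 + 1/2 = 27/2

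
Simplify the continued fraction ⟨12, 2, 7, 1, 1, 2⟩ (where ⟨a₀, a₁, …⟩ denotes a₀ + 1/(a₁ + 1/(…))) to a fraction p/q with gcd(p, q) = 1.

1010/81

a_0 = 12: 12/1
a_1 = 2: 25/2
a_2 = 7: 187/15
a_3 = 1: 212/17
a_4 = 1: 399/32
a_5 = 2: 1010/81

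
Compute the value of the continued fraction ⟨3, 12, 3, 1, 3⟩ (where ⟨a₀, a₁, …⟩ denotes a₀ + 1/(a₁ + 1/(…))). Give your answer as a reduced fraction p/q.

Start with 3.
1 + 1/(3/1) = 1 + 1/3 = 4/3
3 + 1/(4/3) = 3 + 3/4 = 15/4
12 + 1/(15/4) = 12 + 4/15 = 184/15
3 + 1/(184/15) = 3 + 15/184 = 567/184

567/184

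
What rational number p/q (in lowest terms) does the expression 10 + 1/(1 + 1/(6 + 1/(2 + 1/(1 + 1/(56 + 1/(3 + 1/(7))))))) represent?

299707/27588

Start with 7.
3 + 1/(7/1) = 3 + 1/7 = 22/7
56 + 1/(22/7) = 56 + 7/22 = 1239/22
1 + 1/(1239/22) = 1 + 22/1239 = 1261/1239
2 + 1/(1261/1239) = 2 + 1239/1261 = 3761/1261
6 + 1/(3761/1261) = 6 + 1261/3761 = 23827/3761
1 + 1/(23827/3761) = 1 + 3761/23827 = 27588/23827
10 + 1/(27588/23827) = 10 + 23827/27588 = 299707/27588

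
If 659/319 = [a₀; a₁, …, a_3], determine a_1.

Run the Euclidean algorithm, recording each quotient:
⌊659/319⌋ = 2, remainder 21
⌊319/21⌋ = 15, remainder 4

15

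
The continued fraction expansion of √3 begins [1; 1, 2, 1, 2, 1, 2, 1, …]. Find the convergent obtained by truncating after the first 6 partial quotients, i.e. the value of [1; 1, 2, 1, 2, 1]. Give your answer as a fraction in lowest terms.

Work from the innermost term outward:
Start with 1.
2 + 1/(1/1) = 2 + 1/1 = 3/1
1 + 1/(3/1) = 1 + 1/3 = 4/3
2 + 1/(4/3) = 2 + 3/4 = 11/4
1 + 1/(11/4) = 1 + 4/11 = 15/11
1 + 1/(15/11) = 1 + 11/15 = 26/15

26/15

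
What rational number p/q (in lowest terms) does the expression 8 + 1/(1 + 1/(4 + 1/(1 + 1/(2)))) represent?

150/17

Build up convergents one term at a time:
a_0 = 8: 8/1
a_1 = 1: 9/1
a_2 = 4: 44/5
a_3 = 1: 53/6
a_4 = 2: 150/17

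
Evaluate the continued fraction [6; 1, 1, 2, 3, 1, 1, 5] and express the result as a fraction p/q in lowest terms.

a_0 = 6: 6/1
a_1 = 1: 7/1
a_2 = 1: 13/2
a_3 = 2: 33/5
a_4 = 3: 112/17
a_5 = 1: 145/22
a_6 = 1: 257/39
a_7 = 5: 1430/217

1430/217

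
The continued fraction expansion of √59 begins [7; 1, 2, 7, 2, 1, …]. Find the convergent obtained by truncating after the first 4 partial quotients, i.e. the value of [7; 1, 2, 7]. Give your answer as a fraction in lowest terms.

169/22

Start with 7.
2 + 1/(7/1) = 2 + 1/7 = 15/7
1 + 1/(15/7) = 1 + 7/15 = 22/15
7 + 1/(22/15) = 7 + 15/22 = 169/22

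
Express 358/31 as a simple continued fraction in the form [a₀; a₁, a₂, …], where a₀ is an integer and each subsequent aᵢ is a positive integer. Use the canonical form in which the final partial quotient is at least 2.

Apply division with remainder until the remainder is 0:
358 ÷ 31 → quotient 11, remainder 17
31 ÷ 17 → quotient 1, remainder 14
17 ÷ 14 → quotient 1, remainder 3
14 ÷ 3 → quotient 4, remainder 2
3 ÷ 2 → quotient 1, remainder 1
2 ÷ 1 → quotient 2, remainder 0

[11; 1, 1, 4, 1, 2]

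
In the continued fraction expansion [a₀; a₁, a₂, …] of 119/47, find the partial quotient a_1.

1

119 ÷ 47 → quotient 2, remainder 25
47 ÷ 25 → quotient 1, remainder 22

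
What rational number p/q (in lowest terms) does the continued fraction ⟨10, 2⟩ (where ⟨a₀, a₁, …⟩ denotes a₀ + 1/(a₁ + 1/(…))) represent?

a_0 = 10: 10/1
a_1 = 2: 21/2

21/2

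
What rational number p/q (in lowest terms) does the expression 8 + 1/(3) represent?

25/3

a_0 = 8: 8/1
a_1 = 3: 25/3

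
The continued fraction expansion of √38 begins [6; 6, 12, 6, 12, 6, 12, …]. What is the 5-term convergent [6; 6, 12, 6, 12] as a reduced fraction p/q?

Start with 12.
6 + 1/(12/1) = 6 + 1/12 = 73/12
12 + 1/(73/12) = 12 + 12/73 = 888/73
6 + 1/(888/73) = 6 + 73/888 = 5401/888
6 + 1/(5401/888) = 6 + 888/5401 = 33294/5401

33294/5401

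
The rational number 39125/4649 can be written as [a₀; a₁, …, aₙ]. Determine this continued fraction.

[8; 2, 2, 2, 7, 2, 24]

⌊39125/4649⌋ = 8, remainder 1933
⌊4649/1933⌋ = 2, remainder 783
⌊1933/783⌋ = 2, remainder 367
⌊783/367⌋ = 2, remainder 49
⌊367/49⌋ = 7, remainder 24
⌊49/24⌋ = 2, remainder 1
⌊24/1⌋ = 24, remainder 0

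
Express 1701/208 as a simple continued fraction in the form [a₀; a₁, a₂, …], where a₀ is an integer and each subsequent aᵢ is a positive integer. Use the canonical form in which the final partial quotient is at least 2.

[8; 5, 1, 1, 1, 1, 1, 4]

⌊1701/208⌋ = 8, remainder 37
⌊208/37⌋ = 5, remainder 23
⌊37/23⌋ = 1, remainder 14
⌊23/14⌋ = 1, remainder 9
⌊14/9⌋ = 1, remainder 5
⌊9/5⌋ = 1, remainder 4
⌊5/4⌋ = 1, remainder 1
⌊4/1⌋ = 4, remainder 0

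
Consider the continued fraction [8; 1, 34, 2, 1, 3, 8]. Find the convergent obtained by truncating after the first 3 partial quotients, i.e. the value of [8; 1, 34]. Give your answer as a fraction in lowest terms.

314/35

a_0 = 8: 8/1
a_1 = 1: 9/1
a_2 = 34: 314/35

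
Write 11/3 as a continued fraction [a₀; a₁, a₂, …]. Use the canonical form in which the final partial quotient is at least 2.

[3; 1, 2]

Apply division with remainder until the remainder is 0:
11 = 3·3 + 2, so a_0 = 3
3 = 1·2 + 1, so a_1 = 1
2 = 2·1 + 0, so a_2 = 2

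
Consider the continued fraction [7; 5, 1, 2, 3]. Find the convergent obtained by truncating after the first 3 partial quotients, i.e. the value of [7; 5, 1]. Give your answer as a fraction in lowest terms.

Work from the innermost term outward:
Start with 1.
5 + 1/(1/1) = 5 + 1/1 = 6/1
7 + 1/(6/1) = 7 + 1/6 = 43/6

43/6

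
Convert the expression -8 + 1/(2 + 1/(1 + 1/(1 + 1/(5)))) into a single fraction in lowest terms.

-213/28

Collapse the nested fraction from the inside out:
Start with 5.
1 + 1/(5/1) = 1 + 1/5 = 6/5
1 + 1/(6/5) = 1 + 5/6 = 11/6
2 + 1/(11/6) = 2 + 6/11 = 28/11
-8 + 1/(28/11) = -8 + 11/28 = -213/28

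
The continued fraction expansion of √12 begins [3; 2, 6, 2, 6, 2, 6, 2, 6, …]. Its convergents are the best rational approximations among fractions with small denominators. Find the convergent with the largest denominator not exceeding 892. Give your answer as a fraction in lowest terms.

1351/390

a_0 = 3: 3/1  (≤ bound)
a_1 = 2: 7/2  (≤ bound)
a_2 = 6: 45/13  (≤ bound)
a_3 = 2: 97/28  (≤ bound)
a_4 = 6: 627/181  (≤ bound)
a_5 = 2: 1351/390  (≤ bound)
a_6 = 6: 8733/2521  (> 892, stop)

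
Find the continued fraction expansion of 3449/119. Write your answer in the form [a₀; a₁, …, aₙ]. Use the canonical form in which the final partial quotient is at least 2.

[28; 1, 58, 2]

3449 ÷ 119 → quotient 28, remainder 117
119 ÷ 117 → quotient 1, remainder 2
117 ÷ 2 → quotient 58, remainder 1
2 ÷ 1 → quotient 2, remainder 0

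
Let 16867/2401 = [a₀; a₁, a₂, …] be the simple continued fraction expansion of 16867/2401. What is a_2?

60

Repeatedly divide and take the remainder:
16867 ÷ 2401 → quotient 7, remainder 60
2401 ÷ 60 → quotient 40, remainder 1
60 ÷ 1 → quotient 60, remainder 0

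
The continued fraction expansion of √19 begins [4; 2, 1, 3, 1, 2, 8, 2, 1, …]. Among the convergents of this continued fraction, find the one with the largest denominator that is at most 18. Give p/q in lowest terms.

61/14

List convergents until the denominator exceeds the bound:
a_0 = 4: 4/1  (≤ bound)
a_1 = 2: 9/2  (≤ bound)
a_2 = 1: 13/3  (≤ bound)
a_3 = 3: 48/11  (≤ bound)
a_4 = 1: 61/14  (≤ bound)
a_5 = 2: 170/39  (> 18, stop)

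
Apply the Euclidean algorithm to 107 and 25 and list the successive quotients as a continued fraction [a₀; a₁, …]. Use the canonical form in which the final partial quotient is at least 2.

Apply division with remainder until the remainder is 0:
⌊107/25⌋ = 4, remainder 7
⌊25/7⌋ = 3, remainder 4
⌊7/4⌋ = 1, remainder 3
⌊4/3⌋ = 1, remainder 1
⌊3/1⌋ = 3, remainder 0

[4; 3, 1, 1, 3]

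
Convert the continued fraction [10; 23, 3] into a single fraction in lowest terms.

703/70

Start with 3.
23 + 1/(3/1) = 23 + 1/3 = 70/3
10 + 1/(70/3) = 10 + 3/70 = 703/70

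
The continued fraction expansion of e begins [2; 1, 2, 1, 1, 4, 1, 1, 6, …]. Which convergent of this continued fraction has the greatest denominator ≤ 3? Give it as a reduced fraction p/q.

8/3

List convergents until the denominator exceeds the bound:
a_0 = 2: 2/1  (≤ bound)
a_1 = 1: 3/1  (≤ bound)
a_2 = 2: 8/3  (≤ bound)
a_3 = 1: 11/4  (> 3, stop)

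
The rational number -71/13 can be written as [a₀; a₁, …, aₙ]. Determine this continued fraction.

[-6; 1, 1, 6]

Apply division with remainder until the remainder is 0:
-71 ÷ 13 → quotient -6, remainder 7
13 ÷ 7 → quotient 1, remainder 6
7 ÷ 6 → quotient 1, remainder 1
6 ÷ 1 → quotient 6, remainder 0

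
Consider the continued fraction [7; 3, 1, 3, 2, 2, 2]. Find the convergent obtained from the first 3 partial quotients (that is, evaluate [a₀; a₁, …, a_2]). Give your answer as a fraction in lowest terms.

a_0 = 7: 7/1
a_1 = 3: 22/3
a_2 = 1: 29/4

29/4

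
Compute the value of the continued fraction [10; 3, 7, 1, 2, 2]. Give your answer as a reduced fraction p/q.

Start with 2.
2 + 1/(2/1) = 2 + 1/2 = 5/2
1 + 1/(5/2) = 1 + 2/5 = 7/5
7 + 1/(7/5) = 7 + 5/7 = 54/7
3 + 1/(54/7) = 3 + 7/54 = 169/54
10 + 1/(169/54) = 10 + 54/169 = 1744/169

1744/169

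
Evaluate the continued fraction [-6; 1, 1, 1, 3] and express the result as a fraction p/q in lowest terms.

Starting at the tail and folding back:
Start with 3.
1 + 1/(3/1) = 1 + 1/3 = 4/3
1 + 1/(4/3) = 1 + 3/4 = 7/4
1 + 1/(7/4) = 1 + 4/7 = 11/7
-6 + 1/(11/7) = -6 + 7/11 = -59/11

-59/11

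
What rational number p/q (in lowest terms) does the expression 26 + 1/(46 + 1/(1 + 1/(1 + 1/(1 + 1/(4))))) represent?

16992/653

Build up convergents one term at a time:
a_0 = 26: 26/1
a_1 = 46: 1197/46
a_2 = 1: 1223/47
a_3 = 1: 2420/93
a_4 = 1: 3643/140
a_5 = 4: 16992/653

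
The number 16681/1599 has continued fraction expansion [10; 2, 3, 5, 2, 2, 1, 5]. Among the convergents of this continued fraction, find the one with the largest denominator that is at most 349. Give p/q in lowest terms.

2921/280

List convergents until the denominator exceeds the bound:
a_0 = 10: 10/1  (≤ bound)
a_1 = 2: 21/2  (≤ bound)
a_2 = 3: 73/7  (≤ bound)
a_3 = 5: 386/37  (≤ bound)
a_4 = 2: 845/81  (≤ bound)
a_5 = 2: 2076/199  (≤ bound)
a_6 = 1: 2921/280  (≤ bound)
a_7 = 5: 16681/1599  (> 349, stop)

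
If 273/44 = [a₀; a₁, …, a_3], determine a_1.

4

273 = 6·44 + 9, so a_0 = 6
44 = 4·9 + 8, so a_1 = 4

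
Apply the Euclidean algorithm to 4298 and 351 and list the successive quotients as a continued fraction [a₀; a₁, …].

[12; 4, 12, 3, 2]

4298 ÷ 351 → quotient 12, remainder 86
351 ÷ 86 → quotient 4, remainder 7
86 ÷ 7 → quotient 12, remainder 2
7 ÷ 2 → quotient 3, remainder 1
2 ÷ 1 → quotient 2, remainder 0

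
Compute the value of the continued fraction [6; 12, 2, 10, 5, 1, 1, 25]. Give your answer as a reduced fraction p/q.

a_0 = 6: 6/1
a_1 = 12: 73/12
a_2 = 2: 152/25
a_3 = 10: 1593/262
a_4 = 5: 8117/1335
a_5 = 1: 9710/1597
a_6 = 1: 17827/2932
a_7 = 25: 455385/74897

455385/74897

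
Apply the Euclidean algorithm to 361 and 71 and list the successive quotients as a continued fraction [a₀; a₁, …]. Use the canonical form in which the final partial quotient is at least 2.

⌊361/71⌋ = 5, remainder 6
⌊71/6⌋ = 11, remainder 5
⌊6/5⌋ = 1, remainder 1
⌊5/1⌋ = 5, remainder 0

[5; 11, 1, 5]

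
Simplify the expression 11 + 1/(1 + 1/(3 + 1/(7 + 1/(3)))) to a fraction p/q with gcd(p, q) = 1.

a_0 = 11: 11/1
a_1 = 1: 12/1
a_2 = 3: 47/4
a_3 = 7: 341/29
a_4 = 3: 1070/91

1070/91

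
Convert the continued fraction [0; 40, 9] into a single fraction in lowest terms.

Start with 9.
40 + 1/(9/1) = 40 + 1/9 = 361/9
0 + 1/(361/9) = 0 + 9/361 = 9/361

9/361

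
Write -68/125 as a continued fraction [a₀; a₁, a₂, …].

[-1; 2, 5, 5, 2]

Run the Euclidean algorithm, recording each quotient:
⌊-68/125⌋ = -1, remainder 57
⌊125/57⌋ = 2, remainder 11
⌊57/11⌋ = 5, remainder 2
⌊11/2⌋ = 5, remainder 1
⌊2/1⌋ = 2, remainder 0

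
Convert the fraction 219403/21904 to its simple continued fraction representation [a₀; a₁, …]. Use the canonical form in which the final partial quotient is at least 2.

[10; 60, 2, 1, 12, 1, 3, 2]

Apply division with remainder until the remainder is 0:
219403 = 10·21904 + 363, so a_0 = 10
21904 = 60·363 + 124, so a_1 = 60
363 = 2·124 + 115, so a_2 = 2
124 = 1·115 + 9, so a_3 = 1
115 = 12·9 + 7, so a_4 = 12
9 = 1·7 + 2, so a_5 = 1
7 = 3·2 + 1, so a_6 = 3
2 = 2·1 + 0, so a_7 = 2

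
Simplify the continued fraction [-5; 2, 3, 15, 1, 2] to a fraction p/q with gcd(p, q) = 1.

-1531/335

Collapse the nested fraction from the inside out:
Start with 2.
1 + 1/(2/1) = 1 + 1/2 = 3/2
15 + 1/(3/2) = 15 + 2/3 = 47/3
3 + 1/(47/3) = 3 + 3/47 = 144/47
2 + 1/(144/47) = 2 + 47/144 = 335/144
-5 + 1/(335/144) = -5 + 144/335 = -1531/335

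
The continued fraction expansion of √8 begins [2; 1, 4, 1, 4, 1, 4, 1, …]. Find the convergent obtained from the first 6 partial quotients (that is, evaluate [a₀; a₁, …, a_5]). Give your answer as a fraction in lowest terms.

Start with 1.
4 + 1/(1/1) = 4 + 1/1 = 5/1
1 + 1/(5/1) = 1 + 1/5 = 6/5
4 + 1/(6/5) = 4 + 5/6 = 29/6
1 + 1/(29/6) = 1 + 6/29 = 35/29
2 + 1/(35/29) = 2 + 29/35 = 99/35

99/35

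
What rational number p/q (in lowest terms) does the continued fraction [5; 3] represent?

16/3

a_0 = 5: 5/1
a_1 = 3: 16/3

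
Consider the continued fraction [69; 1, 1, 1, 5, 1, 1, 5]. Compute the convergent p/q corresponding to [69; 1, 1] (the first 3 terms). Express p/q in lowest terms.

139/2

Starting at the tail and folding back:
Start with 1.
1 + 1/(1/1) = 1 + 1/1 = 2/1
69 + 1/(2/1) = 69 + 1/2 = 139/2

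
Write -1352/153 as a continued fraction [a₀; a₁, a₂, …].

[-9; 6, 8, 3]

-1352 ÷ 153 → quotient -9, remainder 25
153 ÷ 25 → quotient 6, remainder 3
25 ÷ 3 → quotient 8, remainder 1
3 ÷ 1 → quotient 3, remainder 0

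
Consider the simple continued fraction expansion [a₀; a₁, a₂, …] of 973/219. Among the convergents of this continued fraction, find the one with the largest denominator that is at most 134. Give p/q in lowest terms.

List convergents until the denominator exceeds the bound:
a_0 = 4: 4/1  (≤ bound)
a_1 = 2: 9/2  (≤ bound)
a_2 = 3: 31/7  (≤ bound)
a_3 = 1: 40/9  (≤ bound)
a_4 = 7: 311/70  (≤ bound)
a_5 = 3: 973/219  (> 134, stop)

311/70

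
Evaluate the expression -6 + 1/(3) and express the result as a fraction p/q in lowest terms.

Starting at the tail and folding back:
Start with 3.
-6 + 1/(3/1) = -6 + 1/3 = -17/3

-17/3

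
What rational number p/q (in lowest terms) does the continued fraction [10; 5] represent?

51/5

Starting at the tail and folding back:
Start with 5.
10 + 1/(5/1) = 10 + 1/5 = 51/5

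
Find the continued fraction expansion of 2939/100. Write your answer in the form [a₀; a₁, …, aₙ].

[29; 2, 1, 1, 3, 2, 2]

2939 = 29·100 + 39, so a_0 = 29
100 = 2·39 + 22, so a_1 = 2
39 = 1·22 + 17, so a_2 = 1
22 = 1·17 + 5, so a_3 = 1
17 = 3·5 + 2, so a_4 = 3
5 = 2·2 + 1, so a_5 = 2
2 = 2·1 + 0, so a_6 = 2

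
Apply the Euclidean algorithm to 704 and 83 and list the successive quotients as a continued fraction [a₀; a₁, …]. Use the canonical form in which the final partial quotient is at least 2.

704 = 8·83 + 40, so a_0 = 8
83 = 2·40 + 3, so a_1 = 2
40 = 13·3 + 1, so a_2 = 13
3 = 3·1 + 0, so a_3 = 3

[8; 2, 13, 3]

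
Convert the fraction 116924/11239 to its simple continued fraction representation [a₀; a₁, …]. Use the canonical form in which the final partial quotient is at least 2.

[10; 2, 2, 11, 3, 3, 1, 14]

116924 = 10·11239 + 4534, so a_0 = 10
11239 = 2·4534 + 2171, so a_1 = 2
4534 = 2·2171 + 192, so a_2 = 2
2171 = 11·192 + 59, so a_3 = 11
192 = 3·59 + 15, so a_4 = 3
59 = 3·15 + 14, so a_5 = 3
15 = 1·14 + 1, so a_6 = 1
14 = 14·1 + 0, so a_7 = 14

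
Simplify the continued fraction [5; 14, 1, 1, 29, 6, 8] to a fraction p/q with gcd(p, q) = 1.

Start with 8.
6 + 1/(8/1) = 6 + 1/8 = 49/8
29 + 1/(49/8) = 29 + 8/49 = 1429/49
1 + 1/(1429/49) = 1 + 49/1429 = 1478/1429
1 + 1/(1478/1429) = 1 + 1429/1478 = 2907/1478
14 + 1/(2907/1478) = 14 + 1478/2907 = 42176/2907
5 + 1/(42176/2907) = 5 + 2907/42176 = 213787/42176

213787/42176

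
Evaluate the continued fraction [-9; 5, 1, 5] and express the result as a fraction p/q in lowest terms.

Build up convergents one term at a time:
a_0 = -9: -9/1
a_1 = 5: -44/5
a_2 = 1: -53/6
a_3 = 5: -309/35

-309/35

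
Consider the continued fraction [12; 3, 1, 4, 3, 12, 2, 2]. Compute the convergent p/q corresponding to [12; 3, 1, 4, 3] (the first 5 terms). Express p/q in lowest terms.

Start with 3.
4 + 1/(3/1) = 4 + 1/3 = 13/3
1 + 1/(13/3) = 1 + 3/13 = 16/13
3 + 1/(16/13) = 3 + 13/16 = 61/16
12 + 1/(61/16) = 12 + 16/61 = 748/61

748/61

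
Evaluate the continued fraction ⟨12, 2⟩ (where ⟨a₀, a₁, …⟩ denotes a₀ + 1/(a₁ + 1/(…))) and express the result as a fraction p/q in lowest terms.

Start with 2.
12 + 1/(2/1) = 12 + 1/2 = 25/2

25/2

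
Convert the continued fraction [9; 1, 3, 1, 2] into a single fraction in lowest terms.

a_0 = 9: 9/1
a_1 = 1: 10/1
a_2 = 3: 39/4
a_3 = 1: 49/5
a_4 = 2: 137/14

137/14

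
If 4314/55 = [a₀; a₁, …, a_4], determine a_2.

Apply division with remainder until the remainder is 0:
4314 = 78·55 + 24, so a_0 = 78
55 = 2·24 + 7, so a_1 = 2
24 = 3·7 + 3, so a_2 = 3

3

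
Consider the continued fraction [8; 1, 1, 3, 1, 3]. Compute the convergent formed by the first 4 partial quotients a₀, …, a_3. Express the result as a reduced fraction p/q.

Start with 3.
1 + 1/(3/1) = 1 + 1/3 = 4/3
1 + 1/(4/3) = 1 + 3/4 = 7/4
8 + 1/(7/4) = 8 + 4/7 = 60/7

60/7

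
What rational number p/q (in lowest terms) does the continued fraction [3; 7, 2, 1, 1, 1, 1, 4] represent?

1389/443

Starting at the tail and folding back:
Start with 4.
1 + 1/(4/1) = 1 + 1/4 = 5/4
1 + 1/(5/4) = 1 + 4/5 = 9/5
1 + 1/(9/5) = 1 + 5/9 = 14/9
1 + 1/(14/9) = 1 + 9/14 = 23/14
2 + 1/(23/14) = 2 + 14/23 = 60/23
7 + 1/(60/23) = 7 + 23/60 = 443/60
3 + 1/(443/60) = 3 + 60/443 = 1389/443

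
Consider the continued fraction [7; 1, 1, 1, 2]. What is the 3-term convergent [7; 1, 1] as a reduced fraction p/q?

Start with 1.
1 + 1/(1/1) = 1 + 1/1 = 2/1
7 + 1/(2/1) = 7 + 1/2 = 15/2

15/2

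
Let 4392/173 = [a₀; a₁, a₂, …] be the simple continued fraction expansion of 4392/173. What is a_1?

4392 ÷ 173 → quotient 25, remainder 67
173 ÷ 67 → quotient 2, remainder 39

2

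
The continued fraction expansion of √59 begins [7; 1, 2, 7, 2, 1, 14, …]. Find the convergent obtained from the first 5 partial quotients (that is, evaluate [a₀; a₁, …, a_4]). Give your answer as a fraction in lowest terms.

361/47

Compute successive convergents:
a_0 = 7: 7/1
a_1 = 1: 8/1
a_2 = 2: 23/3
a_3 = 7: 169/22
a_4 = 2: 361/47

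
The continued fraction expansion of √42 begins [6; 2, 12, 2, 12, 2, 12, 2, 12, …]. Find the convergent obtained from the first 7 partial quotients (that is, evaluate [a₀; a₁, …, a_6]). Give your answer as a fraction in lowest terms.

a_0 = 6: 6/1
a_1 = 2: 13/2
a_2 = 12: 162/25
a_3 = 2: 337/52
a_4 = 12: 4206/649
a_5 = 2: 8749/1350
a_6 = 12: 109194/16849

109194/16849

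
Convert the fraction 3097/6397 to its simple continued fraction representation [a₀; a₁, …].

⌊3097/6397⌋ = 0, remainder 3097
⌊6397/3097⌋ = 2, remainder 203
⌊3097/203⌋ = 15, remainder 52
⌊203/52⌋ = 3, remainder 47
⌊52/47⌋ = 1, remainder 5
⌊47/5⌋ = 9, remainder 2
⌊5/2⌋ = 2, remainder 1
⌊2/1⌋ = 2, remainder 0

[0; 2, 15, 3, 1, 9, 2, 2]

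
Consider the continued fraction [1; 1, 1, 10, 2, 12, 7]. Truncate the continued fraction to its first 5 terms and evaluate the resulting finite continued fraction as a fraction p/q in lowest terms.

67/44

a_0 = 1: 1/1
a_1 = 1: 2/1
a_2 = 1: 3/2
a_3 = 10: 32/21
a_4 = 2: 67/44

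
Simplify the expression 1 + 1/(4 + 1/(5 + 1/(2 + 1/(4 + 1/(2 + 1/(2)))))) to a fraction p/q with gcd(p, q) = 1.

a_0 = 1: 1/1
a_1 = 4: 5/4
a_2 = 5: 26/21
a_3 = 2: 57/46
a_4 = 4: 254/205
a_5 = 2: 565/456
a_6 = 2: 1384/1117

1384/1117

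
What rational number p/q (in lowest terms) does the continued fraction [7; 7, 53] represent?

2657/372

Compute successive convergents:
a_0 = 7: 7/1
a_1 = 7: 50/7
a_2 = 53: 2657/372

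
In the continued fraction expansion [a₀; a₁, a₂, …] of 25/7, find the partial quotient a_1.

25 ÷ 7 → quotient 3, remainder 4
7 ÷ 4 → quotient 1, remainder 3

1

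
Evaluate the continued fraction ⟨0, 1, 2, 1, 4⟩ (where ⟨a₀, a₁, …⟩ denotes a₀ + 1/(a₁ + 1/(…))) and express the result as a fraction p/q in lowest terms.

Start with 4.
1 + 1/(4/1) = 1 + 1/4 = 5/4
2 + 1/(5/4) = 2 + 4/5 = 14/5
1 + 1/(14/5) = 1 + 5/14 = 19/14
0 + 1/(19/14) = 0 + 14/19 = 14/19

14/19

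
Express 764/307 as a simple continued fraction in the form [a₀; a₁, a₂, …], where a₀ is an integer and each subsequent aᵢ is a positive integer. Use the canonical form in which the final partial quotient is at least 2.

Apply division with remainder until the remainder is 0:
764 ÷ 307 → quotient 2, remainder 150
307 ÷ 150 → quotient 2, remainder 7
150 ÷ 7 → quotient 21, remainder 3
7 ÷ 3 → quotient 2, remainder 1
3 ÷ 1 → quotient 3, remainder 0

[2; 2, 21, 2, 3]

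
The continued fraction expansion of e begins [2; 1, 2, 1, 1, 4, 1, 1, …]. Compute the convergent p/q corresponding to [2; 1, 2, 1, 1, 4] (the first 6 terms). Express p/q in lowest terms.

Start with 4.
1 + 1/(4/1) = 1 + 1/4 = 5/4
1 + 1/(5/4) = 1 + 4/5 = 9/5
2 + 1/(9/5) = 2 + 5/9 = 23/9
1 + 1/(23/9) = 1 + 9/23 = 32/23
2 + 1/(32/23) = 2 + 23/32 = 87/32

87/32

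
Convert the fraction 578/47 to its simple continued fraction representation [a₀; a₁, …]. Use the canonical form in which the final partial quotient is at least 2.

Repeatedly divide and take the remainder:
578 ÷ 47 → quotient 12, remainder 14
47 ÷ 14 → quotient 3, remainder 5
14 ÷ 5 → quotient 2, remainder 4
5 ÷ 4 → quotient 1, remainder 1
4 ÷ 1 → quotient 4, remainder 0

[12; 3, 2, 1, 4]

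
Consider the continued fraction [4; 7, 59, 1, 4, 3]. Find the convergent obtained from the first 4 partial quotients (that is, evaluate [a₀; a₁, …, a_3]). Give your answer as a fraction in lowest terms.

Starting at the tail and folding back:
Start with 1.
59 + 1/(1/1) = 59 + 1/1 = 60/1
7 + 1/(60/1) = 7 + 1/60 = 421/60
4 + 1/(421/60) = 4 + 60/421 = 1744/421

1744/421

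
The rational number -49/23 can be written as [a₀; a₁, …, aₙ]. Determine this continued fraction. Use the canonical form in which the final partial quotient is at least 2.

[-3; 1, 6, 1, 2]

Apply division with remainder until the remainder is 0:
-49 ÷ 23 → quotient -3, remainder 20
23 ÷ 20 → quotient 1, remainder 3
20 ÷ 3 → quotient 6, remainder 2
3 ÷ 2 → quotient 1, remainder 1
2 ÷ 1 → quotient 2, remainder 0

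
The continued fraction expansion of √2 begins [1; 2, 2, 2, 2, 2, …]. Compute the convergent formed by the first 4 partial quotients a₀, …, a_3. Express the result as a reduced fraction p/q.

17/12

Start with 2.
2 + 1/(2/1) = 2 + 1/2 = 5/2
2 + 1/(5/2) = 2 + 2/5 = 12/5
1 + 1/(12/5) = 1 + 5/12 = 17/12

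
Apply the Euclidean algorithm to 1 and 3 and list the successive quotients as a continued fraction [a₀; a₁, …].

[0; 3]

Repeatedly divide and take the remainder:
1 ÷ 3 → quotient 0, remainder 1
3 ÷ 1 → quotient 3, remainder 0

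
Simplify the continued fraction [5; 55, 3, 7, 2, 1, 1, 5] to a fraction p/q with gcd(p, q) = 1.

Start with 5.
1 + 1/(5/1) = 1 + 1/5 = 6/5
1 + 1/(6/5) = 1 + 5/6 = 11/6
2 + 1/(11/6) = 2 + 6/11 = 28/11
7 + 1/(28/11) = 7 + 11/28 = 207/28
3 + 1/(207/28) = 3 + 28/207 = 649/207
55 + 1/(649/207) = 55 + 207/649 = 35902/649
5 + 1/(35902/649) = 5 + 649/35902 = 180159/35902

180159/35902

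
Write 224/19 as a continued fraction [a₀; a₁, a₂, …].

[11; 1, 3, 1, 3]

⌊224/19⌋ = 11, remainder 15
⌊19/15⌋ = 1, remainder 4
⌊15/4⌋ = 3, remainder 3
⌊4/3⌋ = 1, remainder 1
⌊3/1⌋ = 3, remainder 0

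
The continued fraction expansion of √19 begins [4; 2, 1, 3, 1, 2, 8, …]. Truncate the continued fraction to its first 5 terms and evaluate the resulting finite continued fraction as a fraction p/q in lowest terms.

61/14

Compute successive convergents:
a_0 = 4: 4/1
a_1 = 2: 9/2
a_2 = 1: 13/3
a_3 = 3: 48/11
a_4 = 1: 61/14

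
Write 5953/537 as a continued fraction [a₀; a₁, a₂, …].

[11; 11, 1, 2, 15]

Apply division with remainder until the remainder is 0:
5953 ÷ 537 → quotient 11, remainder 46
537 ÷ 46 → quotient 11, remainder 31
46 ÷ 31 → quotient 1, remainder 15
31 ÷ 15 → quotient 2, remainder 1
15 ÷ 1 → quotient 15, remainder 0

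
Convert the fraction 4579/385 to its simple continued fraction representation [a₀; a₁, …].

Apply division with remainder until the remainder is 0:
⌊4579/385⌋ = 11, remainder 344
⌊385/344⌋ = 1, remainder 41
⌊344/41⌋ = 8, remainder 16
⌊41/16⌋ = 2, remainder 9
⌊16/9⌋ = 1, remainder 7
⌊9/7⌋ = 1, remainder 2
⌊7/2⌋ = 3, remainder 1
⌊2/1⌋ = 2, remainder 0

[11; 1, 8, 2, 1, 1, 3, 2]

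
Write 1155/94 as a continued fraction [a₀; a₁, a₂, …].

[12; 3, 2, 13]

Apply division with remainder until the remainder is 0:
1155 = 12·94 + 27, so a_0 = 12
94 = 3·27 + 13, so a_1 = 3
27 = 2·13 + 1, so a_2 = 2
13 = 13·1 + 0, so a_3 = 13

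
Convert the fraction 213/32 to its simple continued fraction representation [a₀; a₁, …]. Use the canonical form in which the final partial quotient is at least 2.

213 = 6·32 + 21, so a_0 = 6
32 = 1·21 + 11, so a_1 = 1
21 = 1·11 + 10, so a_2 = 1
11 = 1·10 + 1, so a_3 = 1
10 = 10·1 + 0, so a_4 = 10

[6; 1, 1, 1, 10]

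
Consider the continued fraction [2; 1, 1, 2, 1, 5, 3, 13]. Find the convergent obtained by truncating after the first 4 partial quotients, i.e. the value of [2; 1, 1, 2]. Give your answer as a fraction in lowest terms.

Build up convergents one term at a time:
a_0 = 2: 2/1
a_1 = 1: 3/1
a_2 = 1: 5/2
a_3 = 2: 13/5

13/5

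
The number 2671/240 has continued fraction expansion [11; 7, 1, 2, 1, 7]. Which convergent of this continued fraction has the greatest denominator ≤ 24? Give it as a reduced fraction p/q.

256/23

a_0 = 11: 11/1  (≤ bound)
a_1 = 7: 78/7  (≤ bound)
a_2 = 1: 89/8  (≤ bound)
a_3 = 2: 256/23  (≤ bound)
a_4 = 1: 345/31  (> 24, stop)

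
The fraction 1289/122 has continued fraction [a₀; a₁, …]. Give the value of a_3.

3

1289 = 10·122 + 69, so a_0 = 10
122 = 1·69 + 53, so a_1 = 1
69 = 1·53 + 16, so a_2 = 1
53 = 3·16 + 5, so a_3 = 3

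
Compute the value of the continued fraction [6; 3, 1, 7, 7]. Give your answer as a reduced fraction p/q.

Compute successive convergents:
a_0 = 6: 6/1
a_1 = 3: 19/3
a_2 = 1: 25/4
a_3 = 7: 194/31
a_4 = 7: 1383/221

1383/221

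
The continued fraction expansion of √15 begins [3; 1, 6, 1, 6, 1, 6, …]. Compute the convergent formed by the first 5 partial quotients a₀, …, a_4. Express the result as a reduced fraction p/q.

213/55

Use the convergent recurrence hₖ = aₖ·hₖ₋₁ + hₖ₋₂ (and likewise for the denominators kₖ):
a_0 = 3: 3/1
a_1 = 1: 4/1
a_2 = 6: 27/7
a_3 = 1: 31/8
a_4 = 6: 213/55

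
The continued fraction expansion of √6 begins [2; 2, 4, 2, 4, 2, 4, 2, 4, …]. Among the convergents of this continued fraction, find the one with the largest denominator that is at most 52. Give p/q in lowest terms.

49/20

a_0 = 2: 2/1  (≤ bound)
a_1 = 2: 5/2  (≤ bound)
a_2 = 4: 22/9  (≤ bound)
a_3 = 2: 49/20  (≤ bound)
a_4 = 4: 218/89  (> 52, stop)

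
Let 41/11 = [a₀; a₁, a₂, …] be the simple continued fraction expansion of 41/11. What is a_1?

Repeatedly divide and take the remainder:
41 ÷ 11 → quotient 3, remainder 8
11 ÷ 8 → quotient 1, remainder 3

1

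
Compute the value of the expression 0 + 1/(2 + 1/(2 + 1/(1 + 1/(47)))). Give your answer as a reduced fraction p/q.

Starting at the tail and folding back:
Start with 47.
1 + 1/(47/1) = 1 + 1/47 = 48/47
2 + 1/(48/47) = 2 + 47/48 = 143/48
2 + 1/(143/48) = 2 + 48/143 = 334/143
0 + 1/(334/143) = 0 + 143/334 = 143/334

143/334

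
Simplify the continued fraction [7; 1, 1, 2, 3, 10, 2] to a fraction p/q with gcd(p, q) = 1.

Start with 2.
10 + 1/(2/1) = 10 + 1/2 = 21/2
3 + 1/(21/2) = 3 + 2/21 = 65/21
2 + 1/(65/21) = 2 + 21/65 = 151/65
1 + 1/(151/65) = 1 + 65/151 = 216/151
1 + 1/(216/151) = 1 + 151/216 = 367/216
7 + 1/(367/216) = 7 + 216/367 = 2785/367

2785/367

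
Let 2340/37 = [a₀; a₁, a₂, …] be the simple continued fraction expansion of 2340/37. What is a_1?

2340 ÷ 37 → quotient 63, remainder 9
37 ÷ 9 → quotient 4, remainder 1

4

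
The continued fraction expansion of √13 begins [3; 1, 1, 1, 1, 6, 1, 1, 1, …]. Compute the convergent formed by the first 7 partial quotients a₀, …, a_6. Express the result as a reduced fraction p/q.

137/38

Use the convergent recurrence hₖ = aₖ·hₖ₋₁ + hₖ₋₂ (and likewise for the denominators kₖ):
a_0 = 3: 3/1
a_1 = 1: 4/1
a_2 = 1: 7/2
a_3 = 1: 11/3
a_4 = 1: 18/5
a_5 = 6: 119/33
a_6 = 1: 137/38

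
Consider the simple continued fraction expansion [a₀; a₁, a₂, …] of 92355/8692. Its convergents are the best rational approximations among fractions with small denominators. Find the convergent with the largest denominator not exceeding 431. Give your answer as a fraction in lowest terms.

4537/427

List convergents until the denominator exceeds the bound:
a_0 = 10: 10/1  (≤ bound)
a_1 = 1: 11/1  (≤ bound)
a_2 = 1: 21/2  (≤ bound)
a_3 = 1: 32/3  (≤ bound)
a_4 = 2: 85/8  (≤ bound)
a_5 = 53: 4537/427  (≤ bound)
a_6 = 1: 4622/435  (> 431, stop)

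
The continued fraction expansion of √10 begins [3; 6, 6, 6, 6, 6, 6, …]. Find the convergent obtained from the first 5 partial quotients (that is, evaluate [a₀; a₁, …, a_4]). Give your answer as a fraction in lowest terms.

4443/1405

Build up convergents one term at a time:
a_0 = 3: 3/1
a_1 = 6: 19/6
a_2 = 6: 117/37
a_3 = 6: 721/228
a_4 = 6: 4443/1405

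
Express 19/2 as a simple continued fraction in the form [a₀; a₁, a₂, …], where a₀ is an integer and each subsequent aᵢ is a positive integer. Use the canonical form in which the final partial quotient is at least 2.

19 ÷ 2 → quotient 9, remainder 1
2 ÷ 1 → quotient 2, remainder 0

[9; 2]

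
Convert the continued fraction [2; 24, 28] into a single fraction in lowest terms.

a_0 = 2: 2/1
a_1 = 24: 49/24
a_2 = 28: 1374/673

1374/673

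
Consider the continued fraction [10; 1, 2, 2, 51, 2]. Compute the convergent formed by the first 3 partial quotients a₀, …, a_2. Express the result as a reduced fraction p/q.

32/3

Start with 2.
1 + 1/(2/1) = 1 + 1/2 = 3/2
10 + 1/(3/2) = 10 + 2/3 = 32/3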